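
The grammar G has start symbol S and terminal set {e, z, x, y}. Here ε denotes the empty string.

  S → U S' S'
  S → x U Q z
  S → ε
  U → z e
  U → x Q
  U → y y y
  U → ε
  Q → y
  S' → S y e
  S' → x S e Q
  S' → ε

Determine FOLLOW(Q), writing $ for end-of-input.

{$, e, x, y, z}

FIRST(U) = {ε, x, y, z}
FIRST(Q) = {y}
FIRST(S) = {ε, x, y, z}  (via U S' S')
FIRST(S') = {ε, x, y, z}  (via S y e)
FOLLOW(S) includes $ since S is the start symbol.
FOLLOW(S): in S'→S y e, S is followed by y e with FIRST {y}; in S'→x S e Q, S is followed by e Q with FIRST {e}. Thus FOLLOW(S) = {$, e, y}.
FOLLOW(U): in S→U S' S', U is followed by S' S' with FIRST {ε, x, y, z}; in S→U S' S', the suffix after U is nullable, so FOLLOW(U) ⊇ FOLLOW(S) = {$, e, y}; in S→x U Q z, U is followed by Q z with FIRST {y}. Thus FOLLOW(U) = {$, e, x, y, z}.
FOLLOW(S'): in S→U S' S' (occurrence 1), S' is followed by S' with FIRST {ε, x, y, z}; in S→U S' S' (occurrence 1), the suffix after S' is nullable, so FOLLOW(S') ⊇ FOLLOW(S) = {$, e, y}; in S→U S' S' (occurrence 2), the suffix after S' is empty, so FOLLOW(S') ⊇ FOLLOW(S) = {$, e, y}. Thus FOLLOW(S') = {$, e, x, y, z}.
FOLLOW(Q): in S→x U Q z, Q is followed by z with FIRST {z}; in U→x Q, the suffix after Q is empty, so FOLLOW(Q) ⊇ FOLLOW(U) = {$, e, x, y, z}; in S'→x S e Q, the suffix after Q is empty, so FOLLOW(Q) ⊇ FOLLOW(S') = {$, e, x, y, z}. Thus FOLLOW(Q) = {$, e, x, y, z}.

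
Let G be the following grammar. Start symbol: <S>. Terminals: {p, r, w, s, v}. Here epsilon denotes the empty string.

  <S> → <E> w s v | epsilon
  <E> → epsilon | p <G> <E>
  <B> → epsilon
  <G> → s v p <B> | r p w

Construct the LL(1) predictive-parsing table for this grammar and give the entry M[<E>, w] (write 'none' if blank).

FIRST(<E>): from <E>→epsilon we get {epsilon}; from <E>→p <G> <E> we get {p}. So FIRST(<E>) = {epsilon, p}.
FIRST(<B>): from <B>→epsilon we get {epsilon}. So FIRST(<B>) = {epsilon}.
FIRST(<G>): from <G>→s v p <B> we get {s}; from <G>→r p w we get {r}. So FIRST(<G>) = {r, s}.
FIRST(<S>): from <S>→<E> w s v we get {p, w}; from <S>→epsilon we get {epsilon}. So FIRST(<S>) = {epsilon, p, w}.
FOLLOW(<S>) includes $ since <S> is the start symbol.
FOLLOW(<E>): in <S>→<E> w s v, <E> is followed by w s v with FIRST {w}; in <E>→p <G> <E>, the suffix after <E> is empty (adds nothing new). Thus FOLLOW(<E>) = {w}.
For <E> → epsilon: FIRST(epsilon) = {epsilon}, so it goes in M[<E>, t] for t ∈ {}; since epsilon ∈ FIRST, also for every t ∈ FOLLOW(<E>) = {w}.
For <E> → p <G> <E>: FIRST(p <G> <E>) = {p}, so it goes in M[<E>, t] for t ∈ {p}.

<E> → epsilon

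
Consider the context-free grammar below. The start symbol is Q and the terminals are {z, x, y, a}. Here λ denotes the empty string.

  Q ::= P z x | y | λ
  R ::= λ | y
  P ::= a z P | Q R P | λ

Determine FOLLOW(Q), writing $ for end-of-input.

{$, a, y, z}

FIRST(R) = {λ, y}
FIRST(Q) = {λ, a, y, z}  (via P z x)
FIRST(P) = {λ, a, y, z}  (via Q R P)
FOLLOW(Q) includes $ since Q is the start symbol.
FOLLOW(P): in Q::=P z x, P is followed by z x with FIRST {z}; in P::=a z P, the suffix after P is empty (adds nothing new); in P::=Q R P, the suffix after P is empty (adds nothing new). Thus FOLLOW(P) = {z}.
FOLLOW(Q): in P::=Q R P, Q is followed by R P with FIRST {λ, a, y, z}; in P::=Q R P, the suffix after Q is nullable, so FOLLOW(Q) ⊇ FOLLOW(P) = {z}. Thus FOLLOW(Q) = {$, a, y, z}.
FOLLOW(R): in P::=Q R P, R is followed by P with FIRST {λ, a, y, z}; in P::=Q R P, the suffix after R is nullable, so FOLLOW(R) ⊇ FOLLOW(P) = {z}. Thus FOLLOW(R) = {a, y, z}.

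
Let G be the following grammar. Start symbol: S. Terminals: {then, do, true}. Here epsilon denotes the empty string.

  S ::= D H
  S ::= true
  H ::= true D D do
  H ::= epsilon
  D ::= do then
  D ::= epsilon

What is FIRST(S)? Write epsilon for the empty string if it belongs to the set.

{epsilon, do, true}

FIRST(H) = {epsilon, true}
FIRST(D) = {epsilon, do}
FIRST(S) = {epsilon, do, true}  (via D H)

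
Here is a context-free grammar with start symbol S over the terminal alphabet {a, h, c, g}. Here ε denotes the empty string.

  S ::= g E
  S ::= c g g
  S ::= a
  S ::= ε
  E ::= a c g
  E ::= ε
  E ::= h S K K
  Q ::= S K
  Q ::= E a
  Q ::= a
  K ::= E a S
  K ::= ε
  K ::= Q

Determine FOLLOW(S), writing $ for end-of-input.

{$, a, c, g, h}

FIRST(S): from S::=g E we get {g}; from S::=c g g we get {c}; from S::=a we get {a}; from S::=ε we get {ε}. So FIRST(S) = {ε, a, c, g}.
FIRST(E): from E::=a c g we get {a}; from E::=ε we get {ε}; from E::=h S K K we get {h}. So FIRST(E) = {ε, a, h}.
FIRST(Q): from Q::=S K we get {ε, a, c, g, h}; from Q::=E a we get {a, h}; from Q::=a we get {a}. So FIRST(Q) = {ε, a, c, g, h}.
FIRST(K): from K::=E a S we get {a, h}; from K::=ε we get {ε}; from K::=Q we get {ε, a, c, g, h}. So FIRST(K) = {ε, a, c, g, h}.
FOLLOW(S) includes $ since S is the start symbol.
FOLLOW(S): in E::=h S K K, S is followed by K K with FIRST {ε, a, c, g, h}; in E::=h S K K, the suffix after S is nullable, so FOLLOW(S) ⊇ FOLLOW(E) = {$, a, c, g, h}; in Q::=S K, S is followed by K with FIRST {ε, a, c, g, h}; in Q::=S K, the suffix after S is nullable, so FOLLOW(S) ⊇ FOLLOW(Q) = {$, a, c, g, h}; in K::=E a S, the suffix after S is empty, so FOLLOW(S) ⊇ FOLLOW(K) = {$, a, c, g, h}. Thus FOLLOW(S) = {$, a, c, g, h}.
FOLLOW(E): in S::=g E, the suffix after E is empty, so FOLLOW(E) ⊇ FOLLOW(S) = {$, a, c, g, h}; in Q::=E a, E is followed by a with FIRST {a}; in K::=E a S, E is followed by a S with FIRST {a}. Thus FOLLOW(E) = {$, a, c, g, h}.
FOLLOW(Q): in K::=Q, the suffix after Q is empty, so FOLLOW(Q) ⊇ FOLLOW(K) = {$, a, c, g, h}. Thus FOLLOW(Q) = {$, a, c, g, h}.
FOLLOW(K): in E::=h S K K (occurrence 1), K is followed by K with FIRST {ε, a, c, g, h}; in E::=h S K K (occurrence 1), the suffix after K is nullable, so FOLLOW(K) ⊇ FOLLOW(E) = {$, a, c, g, h}; in E::=h S K K (occurrence 2), the suffix after K is empty, so FOLLOW(K) ⊇ FOLLOW(E) = {$, a, c, g, h}; in Q::=S K, the suffix after K is empty, so FOLLOW(K) ⊇ FOLLOW(Q) = {$, a, c, g, h}. Thus FOLLOW(K) = {$, a, c, g, h}.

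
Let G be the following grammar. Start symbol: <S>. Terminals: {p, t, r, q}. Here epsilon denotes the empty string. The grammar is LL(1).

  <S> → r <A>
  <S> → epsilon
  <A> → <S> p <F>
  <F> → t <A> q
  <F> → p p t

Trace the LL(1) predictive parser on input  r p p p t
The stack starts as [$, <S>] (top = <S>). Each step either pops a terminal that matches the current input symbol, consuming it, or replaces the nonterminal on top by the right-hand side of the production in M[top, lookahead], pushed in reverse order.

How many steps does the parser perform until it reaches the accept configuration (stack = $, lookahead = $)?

9

step 1: stack=$ <S>  input=r p p p t $  — expand <S> → r <A>
step 2: stack=$ <A> r  input=r p p p t $  — match r
step 3: stack=$ <A>  input=p p p t $  — expand <A> → <S> p <F>
step 4: stack=$ <F> p <S>  input=p p p t $  — expand <S> → epsilon
step 5: stack=$ <F> p  input=p p p t $  — match p
step 6: stack=$ <F>  input=p p t $  — expand <F> → p p t
step 7: stack=$ t p p  input=p p t $  — match p
step 8: stack=$ t p  input=p t $  — match p
step 9: stack=$ t  input=t $  — match t
Accept reached after 9 steps.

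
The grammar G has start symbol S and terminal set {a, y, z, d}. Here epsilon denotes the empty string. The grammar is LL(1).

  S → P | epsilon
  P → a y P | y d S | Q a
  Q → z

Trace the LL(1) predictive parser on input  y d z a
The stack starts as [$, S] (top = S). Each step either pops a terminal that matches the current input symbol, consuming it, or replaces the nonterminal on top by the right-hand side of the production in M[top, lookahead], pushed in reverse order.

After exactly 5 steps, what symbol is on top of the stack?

P

     Stack    Input      Action
  1  $ S      y d z a $  expand S → P
  2  $ P      y d z a $  expand P → y d S
  3  $ S d y  y d z a $  match y
  4  $ S d    d z a $    match d
  5  $ S      z a $      expand S → P
Stack after step 5: $ P (top = P).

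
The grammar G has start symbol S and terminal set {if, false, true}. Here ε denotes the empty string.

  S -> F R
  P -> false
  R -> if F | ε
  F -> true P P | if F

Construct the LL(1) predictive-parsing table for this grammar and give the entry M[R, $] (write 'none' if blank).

FIRST(P) = {false}
FIRST(R) = {ε, if}
FIRST(F) = {if, true}
FIRST(S) = {if, true}  (via F R)
FOLLOW(S) includes $ since S is the start symbol.
FOLLOW(S): S appears on no right-hand side. Thus FOLLOW(S) = {$}.
FOLLOW(R): in S->F R, the suffix after R is empty, so FOLLOW(R) ⊇ FOLLOW(S) = {$}. Thus FOLLOW(R) = {$}.
For R -> if F: FIRST(if F) = {if}, so it goes in M[R, t] for t ∈ {if}.
For R -> ε: FIRST(ε) = {ε}, so it goes in M[R, t] for t ∈ {}; since ε ∈ FIRST, also for every t ∈ FOLLOW(R) = {$}.

R -> ε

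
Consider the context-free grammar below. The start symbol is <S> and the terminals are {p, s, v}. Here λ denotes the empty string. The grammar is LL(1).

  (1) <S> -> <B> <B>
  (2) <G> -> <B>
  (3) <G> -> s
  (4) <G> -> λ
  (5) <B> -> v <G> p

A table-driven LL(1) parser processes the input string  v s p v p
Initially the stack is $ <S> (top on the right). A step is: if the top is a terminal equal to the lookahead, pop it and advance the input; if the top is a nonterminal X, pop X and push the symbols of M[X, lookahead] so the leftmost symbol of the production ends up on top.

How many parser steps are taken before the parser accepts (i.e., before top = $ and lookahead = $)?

step 1: stack=$ <S>  input=v s p v p $  — expand <S> -> <B> <B>
step 2: stack=$ <B> <B>  input=v s p v p $  — expand <B> -> v <G> p
step 3: stack=$ <B> p <G> v  input=v s p v p $  — match v
step 4: stack=$ <B> p <G>  input=s p v p $  — expand <G> -> s
step 5: stack=$ <B> p s  input=s p v p $  — match s
step 6: stack=$ <B> p  input=p v p $  — match p
step 7: stack=$ <B>  input=v p $  — expand <B> -> v <G> p
step 8: stack=$ p <G> v  input=v p $  — match v
step 9: stack=$ p <G>  input=p $  — expand <G> -> λ
step 10: stack=$ p  input=p $  — match p
Accept reached after 10 steps.

10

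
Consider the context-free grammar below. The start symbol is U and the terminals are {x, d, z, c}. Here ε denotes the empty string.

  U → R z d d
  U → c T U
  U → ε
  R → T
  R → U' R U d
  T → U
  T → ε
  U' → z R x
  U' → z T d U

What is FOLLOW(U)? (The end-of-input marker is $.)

FIRST(U') = {z}
FIRST(U) = {ε, c, z}  (via R z d d)
FIRST(T) = {ε, c, z}  (via U)
FIRST(R) = {ε, c, z}  (via T, U' R U d)
FOLLOW(U) includes $ since U is the start symbol.
FOLLOW(R): in U→R z d d, R is followed by z d d with FIRST {z}; in R→U' R U d, R is followed by U d with FIRST {c, d, z}; in U'→z R x, R is followed by x with FIRST {x}. Thus FOLLOW(R) = {c, d, x, z}.
FOLLOW(U'): in R→U' R U d, U' is followed by R U d with FIRST {c, d, z}. Thus FOLLOW(U') = {c, d, z}.
FOLLOW(U): in U→c T U, the suffix after U is empty (adds nothing new); in R→U' R U d, U is followed by d with FIRST {d}; in T→U, the suffix after U is empty, so FOLLOW(U) ⊇ FOLLOW(T) = {$, c, d, x, z}; in U'→z T d U, the suffix after U is empty, so FOLLOW(U) ⊇ FOLLOW(U') = {c, d, z}. Thus FOLLOW(U) = {$, c, d, x, z}.
FOLLOW(T): in U→c T U, T is followed by U with FIRST {ε, c, z}; in U→c T U, the suffix after T is nullable, so FOLLOW(T) ⊇ FOLLOW(U) = {$, c, d, x, z}; in R→T, the suffix after T is empty, so FOLLOW(T) ⊇ FOLLOW(R) = {c, d, x, z}; in U'→z T d U, T is followed by d U with FIRST {d}. Thus FOLLOW(T) = {$, c, d, x, z}.

{$, c, d, x, z}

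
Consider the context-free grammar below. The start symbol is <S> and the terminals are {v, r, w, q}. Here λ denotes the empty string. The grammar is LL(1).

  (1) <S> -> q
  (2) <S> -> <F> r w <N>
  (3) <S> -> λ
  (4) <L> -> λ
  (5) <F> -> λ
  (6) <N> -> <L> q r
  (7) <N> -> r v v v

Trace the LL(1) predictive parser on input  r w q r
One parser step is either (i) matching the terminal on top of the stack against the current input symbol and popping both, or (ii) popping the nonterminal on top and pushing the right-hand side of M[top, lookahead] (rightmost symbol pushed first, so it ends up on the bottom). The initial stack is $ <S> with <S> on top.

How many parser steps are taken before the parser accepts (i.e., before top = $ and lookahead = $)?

step 1: stack=$ <S>  input=r w q r $  — expand <S> -> <F> r w <N>
step 2: stack=$ <N> w r <F>  input=r w q r $  — expand <F> -> λ
step 3: stack=$ <N> w r  input=r w q r $  — match r
step 4: stack=$ <N> w  input=w q r $  — match w
step 5: stack=$ <N>  input=q r $  — expand <N> -> <L> q r
step 6: stack=$ r q <L>  input=q r $  — expand <L> -> λ
step 7: stack=$ r q  input=q r $  — match q
step 8: stack=$ r  input=r $  — match r
Accept reached after 8 steps.

8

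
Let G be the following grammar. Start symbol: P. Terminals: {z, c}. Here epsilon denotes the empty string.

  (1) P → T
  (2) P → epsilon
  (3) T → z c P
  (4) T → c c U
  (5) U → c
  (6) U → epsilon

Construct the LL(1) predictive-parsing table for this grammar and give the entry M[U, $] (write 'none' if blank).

U → epsilon

FIRST(T) = {c, z}
FIRST(U) = {epsilon, c}
FIRST(P) = {epsilon, c, z}  (via T)
FOLLOW(P) includes $ since P is the start symbol.
FOLLOW(T): in P→T, the suffix after T is empty, so FOLLOW(T) ⊇ FOLLOW(P) = {$}. Thus FOLLOW(T) = {$}.
FOLLOW(U): in T→c c U, the suffix after U is empty, so FOLLOW(U) ⊇ FOLLOW(T) = {$}. Thus FOLLOW(U) = {$}.
For U → c: FIRST(c) = {c}, so it goes in M[U, t] for t ∈ {c}.
For U → epsilon: FIRST(epsilon) = {epsilon}, so it goes in M[U, t] for t ∈ {}; since epsilon ∈ FIRST, also for every t ∈ FOLLOW(U) = {$}.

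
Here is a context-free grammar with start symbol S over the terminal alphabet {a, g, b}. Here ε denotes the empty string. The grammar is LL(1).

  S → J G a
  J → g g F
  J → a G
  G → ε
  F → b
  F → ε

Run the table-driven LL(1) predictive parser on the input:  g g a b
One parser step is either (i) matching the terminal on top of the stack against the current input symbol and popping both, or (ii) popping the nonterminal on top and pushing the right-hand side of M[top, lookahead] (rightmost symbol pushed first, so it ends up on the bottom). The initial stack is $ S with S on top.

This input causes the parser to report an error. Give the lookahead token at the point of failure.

     Stack        Input      Action
  1  $ S          g g a b $  expand S → J G a
  2  $ a G J      g g a b $  expand J → g g F
  3  $ a G F g g  g g a b $  match g
  4  $ a G F g    g a b $    match g
  5  $ a G F      a b $      expand F → ε
  6  $ a G        a b $      expand G → ε
  7  $ a          a b $      match a
  8  $            b $        error: stack empty but input remains

b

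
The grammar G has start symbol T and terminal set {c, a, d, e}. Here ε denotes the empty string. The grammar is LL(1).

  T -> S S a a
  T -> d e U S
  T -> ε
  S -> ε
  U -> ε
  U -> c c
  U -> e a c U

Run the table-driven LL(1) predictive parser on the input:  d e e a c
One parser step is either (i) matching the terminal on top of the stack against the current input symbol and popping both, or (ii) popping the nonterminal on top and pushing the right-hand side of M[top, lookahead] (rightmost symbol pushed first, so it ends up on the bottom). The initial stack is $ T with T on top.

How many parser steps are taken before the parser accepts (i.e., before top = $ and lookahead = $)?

9

step 1: stack=$ T  input=d e e a c $  — expand T -> d e U S
step 2: stack=$ S U e d  input=d e e a c $  — match d
step 3: stack=$ S U e  input=e e a c $  — match e
step 4: stack=$ S U  input=e a c $  — expand U -> e a c U
step 5: stack=$ S U c a e  input=e a c $  — match e
step 6: stack=$ S U c a  input=a c $  — match a
step 7: stack=$ S U c  input=c $  — match c
step 8: stack=$ S U  input=$  — expand U -> ε
step 9: stack=$ S  input=$  — expand S -> ε
Accept reached after 9 steps.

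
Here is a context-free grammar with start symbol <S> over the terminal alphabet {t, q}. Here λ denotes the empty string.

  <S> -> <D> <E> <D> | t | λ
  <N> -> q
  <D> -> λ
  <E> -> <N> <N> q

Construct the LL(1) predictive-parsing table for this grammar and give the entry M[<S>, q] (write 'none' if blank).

FIRST(<N>): from <N>->q we get {q}. So FIRST(<N>) = {q}.
FIRST(<D>): from <D>->λ we get {λ}. So FIRST(<D>) = {λ}.
FIRST(<E>): from <E>-><N> <N> q we get {q}. So FIRST(<E>) = {q}.
FIRST(<S>): from <S>-><D> <E> <D> we get {q}; from <S>->t we get {t}; from <S>->λ we get {λ}. So FIRST(<S>) = {λ, q, t}.
FOLLOW(<S>) includes $ since <S> is the start symbol.
FOLLOW(<S>): <S> appears on no right-hand side. Thus FOLLOW(<S>) = {$}.
For <S> -> <D> <E> <D>: FIRST(<D> <E> <D>) = {q}, so it goes in M[<S>, t] for t ∈ {q}.
For <S> -> t: FIRST(t) = {t}, so it goes in M[<S>, t] for t ∈ {t}.
For <S> -> λ: FIRST(λ) = {λ}, so it goes in M[<S>, t] for t ∈ {}; since λ ∈ FIRST, also for every t ∈ FOLLOW(<S>) = {$}.

<S> -> <D> <E> <D>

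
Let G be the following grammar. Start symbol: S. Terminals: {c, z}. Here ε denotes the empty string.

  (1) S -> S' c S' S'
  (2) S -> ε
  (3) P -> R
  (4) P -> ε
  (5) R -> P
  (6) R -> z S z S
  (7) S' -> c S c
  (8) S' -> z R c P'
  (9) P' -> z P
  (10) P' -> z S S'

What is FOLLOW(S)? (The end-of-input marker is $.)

FIRST(S'): from S'->c S c we get {c}; from S'->z R c P' we get {z}. So FIRST(S') = {c, z}.
FIRST(P'): from P'->z P we get {z}; from P'->z S S' we get {z}. So FIRST(P') = {z}.
FIRST(S): from S->S' c S' S' we get {c, z}; from S->ε we get {ε}. So FIRST(S) = {ε, c, z}.
FIRST(P): from P->R we get {ε, z}; from P->ε we get {ε}. So FIRST(P) = {ε, z}.
FIRST(R): from R->P we get {ε, z}; from R->z S z S we get {z}. So FIRST(R) = {ε, z}.
FOLLOW(S) includes $ since S is the start symbol.
FOLLOW(S): in R->z S z S (occurrence 1), S is followed by z S with FIRST {z}; in R->z S z S (occurrence 2), the suffix after S is empty, so FOLLOW(S) ⊇ FOLLOW(R) = {$, c, z}; in S'->c S c, S is followed by c with FIRST {c}; in P'->z S S', S is followed by S' with FIRST {c, z}. Thus FOLLOW(S) = {$, c, z}.
FOLLOW(P): in R->P, the suffix after P is empty, so FOLLOW(P) ⊇ FOLLOW(R) = {$, c, z}; in P'->z P, the suffix after P is empty, so FOLLOW(P) ⊇ FOLLOW(P') = {$, c, z}. Thus FOLLOW(P) = {$, c, z}.
FOLLOW(R): in P->R, the suffix after R is empty, so FOLLOW(R) ⊇ FOLLOW(P) = {$, c, z}; in S'->z R c P', R is followed by c P' with FIRST {c}. Thus FOLLOW(R) = {$, c, z}.
FOLLOW(S'): in S->S' c S' S' (occurrence 1), S' is followed by c S' S' with FIRST {c}; in S->S' c S' S' (occurrence 2), S' is followed by S' with FIRST {c, z}; in S->S' c S' S' (occurrence 3), the suffix after S' is empty, so FOLLOW(S') ⊇ FOLLOW(S) = {$, c, z}; in P'->z S S', the suffix after S' is empty, so FOLLOW(S') ⊇ FOLLOW(P') = {$, c, z}. Thus FOLLOW(S') = {$, c, z}.
FOLLOW(P'): in S'->z R c P', the suffix after P' is empty, so FOLLOW(P') ⊇ FOLLOW(S') = {$, c, z}. Thus FOLLOW(P') = {$, c, z}.

{$, c, z}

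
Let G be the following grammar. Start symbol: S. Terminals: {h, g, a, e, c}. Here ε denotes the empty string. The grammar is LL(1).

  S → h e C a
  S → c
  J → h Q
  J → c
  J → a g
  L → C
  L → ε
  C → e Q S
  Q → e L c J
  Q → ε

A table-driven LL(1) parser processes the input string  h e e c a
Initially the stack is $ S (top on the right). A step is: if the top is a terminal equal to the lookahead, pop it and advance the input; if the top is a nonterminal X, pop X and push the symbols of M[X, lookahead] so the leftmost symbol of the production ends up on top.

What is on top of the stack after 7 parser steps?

c

step 1: stack=$ S  input=h e e c a $  — expand S → h e C a
step 2: stack=$ a C e h  input=h e e c a $  — match h
step 3: stack=$ a C e  input=e e c a $  — match e
step 4: stack=$ a C  input=e c a $  — expand C → e Q S
step 5: stack=$ a S Q e  input=e c a $  — match e
step 6: stack=$ a S Q  input=c a $  — expand Q → ε
step 7: stack=$ a S  input=c a $  — expand S → c
Stack after step 7: $ a c (top = c).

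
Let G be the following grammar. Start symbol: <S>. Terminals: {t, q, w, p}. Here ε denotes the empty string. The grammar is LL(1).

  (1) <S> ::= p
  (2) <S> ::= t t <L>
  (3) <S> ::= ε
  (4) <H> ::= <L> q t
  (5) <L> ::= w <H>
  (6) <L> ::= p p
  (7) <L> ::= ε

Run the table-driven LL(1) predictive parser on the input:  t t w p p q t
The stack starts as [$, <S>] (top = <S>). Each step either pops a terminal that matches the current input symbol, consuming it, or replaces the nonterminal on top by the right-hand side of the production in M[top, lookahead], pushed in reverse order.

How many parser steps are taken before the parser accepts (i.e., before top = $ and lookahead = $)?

      Stack      Input            Action
   1  $ <S>      t t w p p q t $  expand <S> ::= t t <L>
   2  $ <L> t t  t t w p p q t $  match t
   3  $ <L> t    t w p p q t $    match t
   4  $ <L>      w p p q t $      expand <L> ::= w <H>
   5  $ <H> w    w p p q t $      match w
   6  $ <H>      p p q t $        expand <H> ::= <L> q t
   7  $ t q <L>  p p q t $        expand <L> ::= p p
   8  $ t q p p  p p q t $        match p
   9  $ t q p    p q t $          match p
  10  $ t q      q t $            match q
  11  $ t        t $              match t
Accept reached after 11 steps.

11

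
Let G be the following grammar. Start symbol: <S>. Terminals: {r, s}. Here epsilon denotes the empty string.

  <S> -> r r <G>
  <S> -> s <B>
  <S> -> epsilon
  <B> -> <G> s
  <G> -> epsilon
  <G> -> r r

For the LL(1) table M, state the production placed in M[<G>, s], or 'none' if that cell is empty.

<G> -> epsilon

FIRST(<S>) = {epsilon, r, s}
FIRST(<G>) = {epsilon, r}
FIRST(<B>) = {r, s}  (via <G> s)
FOLLOW(<S>) includes $ since <S> is the start symbol.
FOLLOW(<S>): <S> appears on no right-hand side. Thus FOLLOW(<S>) = {$}.
FOLLOW(<G>): in <S>->r r <G>, the suffix after <G> is empty, so FOLLOW(<G>) ⊇ FOLLOW(<S>) = {$}; in <B>-><G> s, <G> is followed by s with FIRST {s}. Thus FOLLOW(<G>) = {$, s}.
For <G> -> epsilon: FIRST(epsilon) = {epsilon}, so it goes in M[<G>, t] for t ∈ {}; since epsilon ∈ FIRST, also for every t ∈ FOLLOW(<G>) = {$, s}.
For <G> -> r r: FIRST(r r) = {r}, so it goes in M[<G>, t] for t ∈ {r}.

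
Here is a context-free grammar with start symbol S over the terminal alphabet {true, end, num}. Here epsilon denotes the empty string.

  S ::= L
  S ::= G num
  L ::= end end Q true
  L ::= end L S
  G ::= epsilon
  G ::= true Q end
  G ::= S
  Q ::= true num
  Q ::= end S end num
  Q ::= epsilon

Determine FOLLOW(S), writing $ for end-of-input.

{$, end, num, true}

FIRST(L) = {end}
FIRST(Q) = {epsilon, end, true}
FIRST(S) = {end, num, true}  (via L, G num)
FIRST(G) = {epsilon, end, num, true}  (via S)
FOLLOW(S) includes $ since S is the start symbol.
FOLLOW(G): in S::=G num, G is followed by num with FIRST {num}. Thus FOLLOW(G) = {num}.
FOLLOW(Q): in L::=end end Q true, Q is followed by true with FIRST {true}; in G::=true Q end, Q is followed by end with FIRST {end}. Thus FOLLOW(Q) = {end, true}.
FOLLOW(S): in L::=end L S, the suffix after S is empty, so FOLLOW(S) ⊇ FOLLOW(L) = {$, end, num, true}; in G::=S, the suffix after S is empty, so FOLLOW(S) ⊇ FOLLOW(G) = {num}; in Q::=end S end num, S is followed by end num with FIRST {end}. Thus FOLLOW(S) = {$, end, num, true}.
FOLLOW(L): in S::=L, the suffix after L is empty, so FOLLOW(L) ⊇ FOLLOW(S) = {$, end, num, true}; in L::=end L S, L is followed by S with FIRST {end, num, true}. Thus FOLLOW(L) = {$, end, num, true}.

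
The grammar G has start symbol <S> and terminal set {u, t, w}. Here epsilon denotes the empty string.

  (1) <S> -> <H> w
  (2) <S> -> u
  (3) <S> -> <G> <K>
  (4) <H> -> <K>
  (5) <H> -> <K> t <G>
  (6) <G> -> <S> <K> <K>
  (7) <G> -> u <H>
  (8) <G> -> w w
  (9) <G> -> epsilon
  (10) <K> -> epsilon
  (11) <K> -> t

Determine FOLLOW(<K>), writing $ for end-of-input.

FIRST(<K>) = {epsilon, t}
FIRST(<H>) = {epsilon, t}  (via <K>, <K> t <G>)
FIRST(<S>) = {epsilon, t, u, w}  (via <H> w, <G> <K>)
FIRST(<G>) = {epsilon, t, u, w}  (via <S> <K> <K>)
FOLLOW(<S>) includes $ since <S> is the start symbol.
FOLLOW(<S>): in <G>-><S> <K> <K>, <S> is followed by <K> <K> with FIRST {epsilon, t}; in <G>-><S> <K> <K>, the suffix after <S> is nullable, so FOLLOW(<S>) ⊇ FOLLOW(<G>) = {$, t, w}. Thus FOLLOW(<S>) = {$, t, w}.
FOLLOW(<H>): in <S>-><H> w, <H> is followed by w with FIRST {w}; in <G>->u <H>, the suffix after <H> is empty, so FOLLOW(<H>) ⊇ FOLLOW(<G>) = {$, t, w}. Thus FOLLOW(<H>) = {$, t, w}.
FOLLOW(<G>): in <S>-><G> <K>, <G> is followed by <K> with FIRST {epsilon, t}; in <S>-><G> <K>, the suffix after <G> is nullable, so FOLLOW(<G>) ⊇ FOLLOW(<S>) = {$, t, w}; in <H>-><K> t <G>, the suffix after <G> is empty, so FOLLOW(<G>) ⊇ FOLLOW(<H>) = {$, t, w}. Thus FOLLOW(<G>) = {$, t, w}.
FOLLOW(<K>): in <S>-><G> <K>, the suffix after <K> is empty, so FOLLOW(<K>) ⊇ FOLLOW(<S>) = {$, t, w}; in <H>-><K>, the suffix after <K> is empty, so FOLLOW(<K>) ⊇ FOLLOW(<H>) = {$, t, w}; in <H>-><K> t <G>, <K> is followed by t <G> with FIRST {t}; in <G>-><S> <K> <K> (occurrence 1), <K> is followed by <K> with FIRST {epsilon, t}; in <G>-><S> <K> <K> (occurrence 1), the suffix after <K> is nullable, so FOLLOW(<K>) ⊇ FOLLOW(<G>) = {$, t, w}; in <G>-><S> <K> <K> (occurrence 2), the suffix after <K> is empty, so FOLLOW(<K>) ⊇ FOLLOW(<G>) = {$, t, w}. Thus FOLLOW(<K>) = {$, t, w}.

{$, t, w}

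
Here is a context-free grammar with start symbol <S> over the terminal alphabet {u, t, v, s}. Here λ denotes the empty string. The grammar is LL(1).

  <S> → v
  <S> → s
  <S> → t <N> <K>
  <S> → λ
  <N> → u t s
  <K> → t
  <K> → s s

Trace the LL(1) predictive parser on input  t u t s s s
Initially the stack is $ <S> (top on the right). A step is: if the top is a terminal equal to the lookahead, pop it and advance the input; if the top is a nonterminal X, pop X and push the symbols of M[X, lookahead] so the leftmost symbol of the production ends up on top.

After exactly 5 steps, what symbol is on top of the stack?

s

step 1: stack=$ <S>  input=t u t s s s $  — expand <S> → t <N> <K>
step 2: stack=$ <K> <N> t  input=t u t s s s $  — match t
step 3: stack=$ <K> <N>  input=u t s s s $  — expand <N> → u t s
step 4: stack=$ <K> s t u  input=u t s s s $  — match u
step 5: stack=$ <K> s t  input=t s s s $  — match t
Stack after step 5: $ <K> s (top = s).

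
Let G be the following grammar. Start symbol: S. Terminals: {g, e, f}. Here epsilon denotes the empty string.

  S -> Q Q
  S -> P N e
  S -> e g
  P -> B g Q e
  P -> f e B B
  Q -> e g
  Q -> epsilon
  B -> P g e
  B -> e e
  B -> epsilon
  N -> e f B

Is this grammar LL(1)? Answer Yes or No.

No

FIRST(S) = {epsilon, e, f, g}
FIRST(P) = {e, f, g}
FIRST(Q) = {epsilon, e}
FIRST(B) = {epsilon, e, f, g}
FIRST(N) = {e}
FOLLOW(S) = {$}
FOLLOW(P) = {e, g}
FOLLOW(Q) = {$, e}
FOLLOW(B) = {e, f, g}
FOLLOW(N) = {e}
Cell M[B, e] receives both B -> P g e and B -> e e and B -> epsilon — the grammar is not LL(1).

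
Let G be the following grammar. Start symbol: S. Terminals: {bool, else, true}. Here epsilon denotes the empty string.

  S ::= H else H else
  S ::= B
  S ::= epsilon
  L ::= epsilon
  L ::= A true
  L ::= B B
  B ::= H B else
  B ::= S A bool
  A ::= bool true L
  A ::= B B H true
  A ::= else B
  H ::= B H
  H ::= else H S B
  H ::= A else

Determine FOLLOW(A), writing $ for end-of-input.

{bool, else, true}

FIRST(S): from S::=H else H else we get {bool, else}; from S::=B we get {bool, else}; from S::=epsilon we get {epsilon}. So FIRST(S) = {epsilon, bool, else}.
FIRST(L): from L::=epsilon we get {epsilon}; from L::=A true we get {bool, else}; from L::=B B we get {bool, else}. So FIRST(L) = {epsilon, bool, else}.
FIRST(B): from B::=H B else we get {bool, else}; from B::=S A bool we get {bool, else}. So FIRST(B) = {bool, else}.
FIRST(A): from A::=bool true L we get {bool}; from A::=B B H true we get {bool, else}; from A::=else B we get {else}. So FIRST(A) = {bool, else}.
FIRST(H): from H::=B H we get {bool, else}; from H::=else H S B we get {else}; from H::=A else we get {bool, else}. So FIRST(H) = {bool, else}.
FOLLOW(S) includes $ since S is the start symbol.
FOLLOW(S): in B::=S A bool, S is followed by A bool with FIRST {bool, else}; in H::=else H S B, S is followed by B with FIRST {bool, else}. Thus FOLLOW(S) = {$, bool, else}.
FOLLOW(A): in L::=A true, A is followed by true with FIRST {true}; in B::=S A bool, A is followed by bool with FIRST {bool}; in H::=A else, A is followed by else with FIRST {else}. Thus FOLLOW(A) = {bool, else, true}.
FOLLOW(L): in A::=bool true L, the suffix after L is empty, so FOLLOW(L) ⊇ FOLLOW(A) = {bool, else, true}. Thus FOLLOW(L) = {bool, else, true}.
FOLLOW(H): in S::=H else H else (occurrence 1), H is followed by else H else with FIRST {else}; in S::=H else H else (occurrence 2), H is followed by else with FIRST {else}; in B::=H B else, H is followed by B else with FIRST {bool, else}; in A::=B B H true, H is followed by true with FIRST {true}; in H::=B H, the suffix after H is empty (adds nothing new); in H::=else H S B, H is followed by S B with FIRST {bool, else}. Thus FOLLOW(H) = {bool, else, true}.
FOLLOW(B): in S::=B, the suffix after B is empty, so FOLLOW(B) ⊇ FOLLOW(S) = {$, bool, else}; in L::=B B (occurrence 1), B is followed by B with FIRST {bool, else}; in L::=B B (occurrence 2), the suffix after B is empty, so FOLLOW(B) ⊇ FOLLOW(L) = {bool, else, true}; in B::=H B else, B is followed by else with FIRST {else}; in A::=B B H true (occurrence 1), B is followed by B H true with FIRST {bool, else}; in A::=B B H true (occurrence 2), B is followed by H true with FIRST {bool, else}; in A::=else B, the suffix after B is empty, so FOLLOW(B) ⊇ FOLLOW(A) = {bool, else, true}; in H::=B H, B is followed by H with FIRST {bool, else}; in H::=else H S B, the suffix after B is empty, so FOLLOW(B) ⊇ FOLLOW(H) = {bool, else, true}. Thus FOLLOW(B) = {$, bool, else, true}.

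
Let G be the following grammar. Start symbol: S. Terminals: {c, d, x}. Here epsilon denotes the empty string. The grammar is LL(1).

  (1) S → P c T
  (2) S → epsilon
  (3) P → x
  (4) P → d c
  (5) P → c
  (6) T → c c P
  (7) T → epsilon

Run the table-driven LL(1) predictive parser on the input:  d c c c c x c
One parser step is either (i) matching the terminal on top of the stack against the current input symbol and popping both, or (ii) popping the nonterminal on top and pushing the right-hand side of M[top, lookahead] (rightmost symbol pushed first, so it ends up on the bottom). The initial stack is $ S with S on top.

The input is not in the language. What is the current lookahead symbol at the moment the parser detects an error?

c

      Stack      Input            Action
   1  $ S        d c c c c x c $  expand S → P c T
   2  $ T c P    d c c c c x c $  expand P → d c
   3  $ T c c d  d c c c c x c $  match d
   4  $ T c c    c c c c x c $    match c
   5  $ T c      c c c x c $      match c
   6  $ T        c c x c $        expand T → c c P
   7  $ P c c    c c x c $        match c
   8  $ P c      c x c $          match c
   9  $ P        x c $            expand P → x
  10  $ x        x c $            match x
  11  $          c $              error: stack empty but input remains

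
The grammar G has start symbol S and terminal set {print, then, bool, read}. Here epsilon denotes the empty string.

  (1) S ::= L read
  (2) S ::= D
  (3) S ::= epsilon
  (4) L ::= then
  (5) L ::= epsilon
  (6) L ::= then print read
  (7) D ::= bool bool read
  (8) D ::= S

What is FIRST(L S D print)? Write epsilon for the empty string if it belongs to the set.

FIRST(L): from L::=then we get {then}; from L::=epsilon we get {epsilon}; from L::=then print read we get {then}. So FIRST(L) = {epsilon, then}.
FIRST(S): from S::=L read we get {read, then}; from S::=D we get {epsilon, bool, read, then}; from S::=epsilon we get {epsilon}. So FIRST(S) = {epsilon, bool, read, then}.
FIRST(D): from D::=bool bool read we get {bool}; from D::=S we get {epsilon, bool, read, then}. So FIRST(D) = {epsilon, bool, read, then}.
FIRST(L S D print): take FIRST of each symbol in turn, carrying on past any symbol whose FIRST contains epsilon; result {bool, print, read, then}.

{bool, print, read, then}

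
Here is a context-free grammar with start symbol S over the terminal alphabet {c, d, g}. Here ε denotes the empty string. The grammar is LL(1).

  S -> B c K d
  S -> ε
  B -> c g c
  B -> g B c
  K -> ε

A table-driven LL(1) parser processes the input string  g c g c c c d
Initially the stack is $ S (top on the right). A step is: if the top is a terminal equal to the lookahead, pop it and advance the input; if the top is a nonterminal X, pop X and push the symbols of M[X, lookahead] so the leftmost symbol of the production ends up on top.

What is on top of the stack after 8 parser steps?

step 1: stack=$ S  input=g c g c c c d $  — expand S -> B c K d
step 2: stack=$ d K c B  input=g c g c c c d $  — expand B -> g B c
step 3: stack=$ d K c c B g  input=g c g c c c d $  — match g
step 4: stack=$ d K c c B  input=c g c c c d $  — expand B -> c g c
step 5: stack=$ d K c c c g c  input=c g c c c d $  — match c
step 6: stack=$ d K c c c g  input=g c c c d $  — match g
step 7: stack=$ d K c c c  input=c c c d $  — match c
step 8: stack=$ d K c c  input=c c d $  — match c
Stack after step 8: $ d K c (top = c).

c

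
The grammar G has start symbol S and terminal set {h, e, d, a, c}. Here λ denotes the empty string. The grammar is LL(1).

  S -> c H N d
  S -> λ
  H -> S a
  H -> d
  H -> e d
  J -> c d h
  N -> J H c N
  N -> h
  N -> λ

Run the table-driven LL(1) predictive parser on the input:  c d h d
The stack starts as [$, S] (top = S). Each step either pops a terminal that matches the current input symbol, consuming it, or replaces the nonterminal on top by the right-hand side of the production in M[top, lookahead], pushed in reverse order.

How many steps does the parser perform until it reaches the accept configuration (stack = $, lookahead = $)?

step 1: stack=$ S  input=c d h d $  — expand S -> c H N d
step 2: stack=$ d N H c  input=c d h d $  — match c
step 3: stack=$ d N H  input=d h d $  — expand H -> d
step 4: stack=$ d N d  input=d h d $  — match d
step 5: stack=$ d N  input=h d $  — expand N -> h
step 6: stack=$ d h  input=h d $  — match h
step 7: stack=$ d  input=d $  — match d
Accept reached after 7 steps.

7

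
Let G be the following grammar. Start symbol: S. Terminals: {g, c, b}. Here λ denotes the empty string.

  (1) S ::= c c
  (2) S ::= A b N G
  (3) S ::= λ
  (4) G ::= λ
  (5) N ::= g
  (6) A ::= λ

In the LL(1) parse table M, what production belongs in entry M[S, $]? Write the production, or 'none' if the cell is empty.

S ::= λ

FIRST(G): from G::=λ we get {λ}. So FIRST(G) = {λ}.
FIRST(N): from N::=g we get {g}. So FIRST(N) = {g}.
FIRST(A): from A::=λ we get {λ}. So FIRST(A) = {λ}.
FIRST(S): from S::=c c we get {c}; from S::=A b N G we get {b}; from S::=λ we get {λ}. So FIRST(S) = {λ, b, c}.
FOLLOW(S) includes $ since S is the start symbol.
FOLLOW(S): S appears on no right-hand side. Thus FOLLOW(S) = {$}.
For S ::= c c: FIRST(c c) = {c}, so it goes in M[S, t] for t ∈ {c}.
For S ::= A b N G: FIRST(A b N G) = {b}, so it goes in M[S, t] for t ∈ {b}.
For S ::= λ: FIRST(λ) = {λ}, so it goes in M[S, t] for t ∈ {}; since λ ∈ FIRST, also for every t ∈ FOLLOW(S) = {$}.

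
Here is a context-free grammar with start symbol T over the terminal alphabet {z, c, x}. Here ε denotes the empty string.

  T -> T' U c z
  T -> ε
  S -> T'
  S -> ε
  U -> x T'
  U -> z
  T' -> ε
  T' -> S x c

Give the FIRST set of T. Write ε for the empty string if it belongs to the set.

FIRST(U): from U->x T' we get {x}; from U->z we get {z}. So FIRST(U) = {x, z}.
FIRST(T): from T->T' U c z we get {x, z}; from T->ε we get {ε}. So FIRST(T) = {ε, x, z}.
FIRST(S): from S->T' we get {ε, x}; from S->ε we get {ε}. So FIRST(S) = {ε, x}.
FIRST(T'): from T'->ε we get {ε}; from T'->S x c we get {x}. So FIRST(T') = {ε, x}.

{ε, x, z}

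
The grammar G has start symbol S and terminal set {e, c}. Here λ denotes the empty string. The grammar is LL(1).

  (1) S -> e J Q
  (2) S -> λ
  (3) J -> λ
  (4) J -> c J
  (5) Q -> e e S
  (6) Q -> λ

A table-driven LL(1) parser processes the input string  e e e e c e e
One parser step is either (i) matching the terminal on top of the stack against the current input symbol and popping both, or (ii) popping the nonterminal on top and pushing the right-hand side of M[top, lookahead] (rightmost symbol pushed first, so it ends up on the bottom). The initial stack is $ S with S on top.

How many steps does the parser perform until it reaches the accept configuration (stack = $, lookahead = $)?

step 1: stack=$ S  input=e e e e c e e $  — expand S -> e J Q
step 2: stack=$ Q J e  input=e e e e c e e $  — match e
step 3: stack=$ Q J  input=e e e c e e $  — expand J -> λ
step 4: stack=$ Q  input=e e e c e e $  — expand Q -> e e S
step 5: stack=$ S e e  input=e e e c e e $  — match e
step 6: stack=$ S e  input=e e c e e $  — match e
step 7: stack=$ S  input=e c e e $  — expand S -> e J Q
step 8: stack=$ Q J e  input=e c e e $  — match e
step 9: stack=$ Q J  input=c e e $  — expand J -> c J
step 10: stack=$ Q J c  input=c e e $  — match c
step 11: stack=$ Q J  input=e e $  — expand J -> λ
step 12: stack=$ Q  input=e e $  — expand Q -> e e S
step 13: stack=$ S e e  input=e e $  — match e
step 14: stack=$ S e  input=e $  — match e
step 15: stack=$ S  input=$  — expand S -> λ
Accept reached after 15 steps.

15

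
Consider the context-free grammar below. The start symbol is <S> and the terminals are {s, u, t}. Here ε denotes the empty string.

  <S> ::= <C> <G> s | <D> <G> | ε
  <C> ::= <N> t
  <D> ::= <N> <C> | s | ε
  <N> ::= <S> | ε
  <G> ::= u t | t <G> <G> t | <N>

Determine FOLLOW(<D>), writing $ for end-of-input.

FIRST(<S>) = {ε, s, t, u}  (via <C> <G> s, <D> <G>)
FIRST(<N>) = {ε, s, t, u}  (via <S>)
FIRST(<C>) = {s, t, u}  (via <N> t)
FIRST(<G>) = {ε, s, t, u}  (via <N>)
FIRST(<D>) = {ε, s, t, u}  (via <N> <C>)
FOLLOW(<S>) includes $ since <S> is the start symbol.
FOLLOW(<S>): in <N>::=<S>, the suffix after <S> is empty, so FOLLOW(<S>) ⊇ FOLLOW(<N>) = {$, s, t, u}. Thus FOLLOW(<S>) = {$, s, t, u}.
FOLLOW(<D>): in <S>::=<D> <G>, <D> is followed by <G> with FIRST {ε, s, t, u}; in <S>::=<D> <G>, the suffix after <D> is nullable, so FOLLOW(<D>) ⊇ FOLLOW(<S>) = {$, s, t, u}. Thus FOLLOW(<D>) = {$, s, t, u}.
FOLLOW(<C>): in <S>::=<C> <G> s, <C> is followed by <G> s with FIRST {s, t, u}; in <D>::=<N> <C>, the suffix after <C> is empty, so FOLLOW(<C>) ⊇ FOLLOW(<D>) = {$, s, t, u}. Thus FOLLOW(<C>) = {$, s, t, u}.
FOLLOW(<G>): in <S>::=<C> <G> s, <G> is followed by s with FIRST {s}; in <S>::=<D> <G>, the suffix after <G> is empty, so FOLLOW(<G>) ⊇ FOLLOW(<S>) = {$, s, t, u}; in <G>::=t <G> <G> t (occurrence 1), <G> is followed by <G> t with FIRST {s, t, u}; in <G>::=t <G> <G> t (occurrence 2), <G> is followed by t with FIRST {t}. Thus FOLLOW(<G>) = {$, s, t, u}.
FOLLOW(<N>): in <C>::=<N> t, <N> is followed by t with FIRST {t}; in <D>::=<N> <C>, <N> is followed by <C> with FIRST {s, t, u}; in <G>::=<N>, the suffix after <N> is empty, so FOLLOW(<N>) ⊇ FOLLOW(<G>) = {$, s, t, u}. Thus FOLLOW(<N>) = {$, s, t, u}.

{$, s, t, u}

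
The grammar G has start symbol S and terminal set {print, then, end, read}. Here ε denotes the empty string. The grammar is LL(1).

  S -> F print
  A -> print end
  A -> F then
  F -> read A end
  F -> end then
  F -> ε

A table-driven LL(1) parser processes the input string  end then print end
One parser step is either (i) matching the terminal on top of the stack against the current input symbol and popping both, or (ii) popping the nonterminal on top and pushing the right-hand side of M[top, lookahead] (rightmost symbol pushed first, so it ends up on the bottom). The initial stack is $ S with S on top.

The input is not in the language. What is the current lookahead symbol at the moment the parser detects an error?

end

     Stack             Input                 Action
  1  $ S               end then print end $  expand S -> F print
  2  $ print F         end then print end $  expand F -> end then
  3  $ print then end  end then print end $  match end
  4  $ print then      then print end $      match then
  5  $ print           print end $           match print
  6  $                 end $                 error: stack empty but input remains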